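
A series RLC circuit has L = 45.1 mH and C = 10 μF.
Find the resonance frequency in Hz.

Step 1 — Resonance condition Im(Z)=0 gives ω₀ = 1/√(LC).
Step 2 — ω₀ = 1/√(0.0451·1e-05) = 1489 rad/s.
Step 3 — f₀ = ω₀/(2π) = 237 Hz.

f₀ = 237 Hz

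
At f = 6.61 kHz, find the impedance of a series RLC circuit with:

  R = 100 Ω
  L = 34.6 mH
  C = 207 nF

Step 1 — Angular frequency: ω = 2π·f = 2π·6610 = 4.153e+04 rad/s.
Step 2 — Component impedances:
  R: Z = R = 100 Ω
  L: Z = jωL = j·4.153e+04·0.0346 = 0 + j1437 Ω
  C: Z = 1/(jωC) = -j/(ω·C) = 0 - j116.3 Ω
Step 3 — Series combination: Z_total = R + L + C = 100 + j1321 Ω = 1324∠85.7° Ω.

Z = 100 + j1321 Ω = 1324∠85.7° Ω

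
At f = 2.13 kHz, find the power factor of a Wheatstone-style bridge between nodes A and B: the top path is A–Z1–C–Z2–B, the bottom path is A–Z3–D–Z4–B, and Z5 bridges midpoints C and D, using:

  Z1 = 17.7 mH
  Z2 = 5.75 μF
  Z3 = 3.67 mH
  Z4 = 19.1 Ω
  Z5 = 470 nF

Step 1 — Angular frequency: ω = 2π·f = 2π·2130 = 1.338e+04 rad/s.
Step 2 — Component impedances:
  Z1: Z = jωL = j·1.338e+04·0.0177 = 0 + j236.9 Ω
  Z2: Z = 1/(jωC) = -j/(ω·C) = 0 - j12.99 Ω
  Z3: Z = jωL = j·1.338e+04·0.00367 = 0 + j49.12 Ω
  Z4: Z = R = 19.1 Ω
  Z5: Z = 1/(jωC) = -j/(ω·C) = 0 - j159 Ω
Step 3 — Bridge requires nodal analysis (the Z5 bridge couples midpoints C and D, so the two paths cannot be reduced to a simple series/parallel combination). Setting node B to ground and injecting 1 A at node A, the 3-node admittance system at A, C, D solves to V_A = Z_AB = 13.26 + j39.63 Ω = 41.79∠71.5° Ω.
Step 4 — Power factor: PF = cos(φ) = Re(Z)/|Z| = 13.26/41.79 = 0.3173.
Step 5 — Type: Im(Z) = 39.63 ⇒ lagging (phase φ = 71.5°).

PF = 0.3173 (lagging, φ = 71.5°)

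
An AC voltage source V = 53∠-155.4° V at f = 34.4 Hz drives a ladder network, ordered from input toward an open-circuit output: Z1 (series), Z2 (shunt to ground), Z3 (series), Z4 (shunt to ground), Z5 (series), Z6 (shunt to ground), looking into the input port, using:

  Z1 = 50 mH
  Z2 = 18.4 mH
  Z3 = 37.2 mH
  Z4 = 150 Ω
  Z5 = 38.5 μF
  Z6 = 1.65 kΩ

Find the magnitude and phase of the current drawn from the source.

Step 1 — Angular frequency: ω = 2π·f = 2π·34.4 = 216.1 rad/s.
Step 2 — Component impedances:
  Z1: Z = jωL = j·216.1·0.05 = 0 + j10.81 Ω
  Z2: Z = jωL = j·216.1·0.0184 = 0 + j3.977 Ω
  Z3: Z = jωL = j·216.1·0.0372 = 0 + j8.04 Ω
  Z4: Z = R = 150 Ω
  Z5: Z = 1/(jωC) = -j/(ω·C) = 0 - j120.2 Ω
  Z6: Z = R = 1650 Ω
Step 3 — Ladder network (open output): work backward from the far end, alternating series and parallel combinations. Z_in = 0.1142 + j14.77 Ω = 14.78∠89.6° Ω.
Step 4 — Source phasor: V = 53∠-155.4° V = -48.19 - j22.06 V.
Step 5 — Ohm's law: I = V / Z_total = (-48.19 - j22.06) / (0.1142 + j14.77) = -1.518 + j3.25 A.
Step 6 — Convert to polar: |I| = 3.587 A, ∠I = 115.0°.

I = 3.587∠115.0° A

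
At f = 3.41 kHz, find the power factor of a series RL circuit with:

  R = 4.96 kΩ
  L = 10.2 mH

Step 1 — Angular frequency: ω = 2π·f = 2π·3410 = 2.143e+04 rad/s.
Step 2 — Component impedances:
  R: Z = R = 4960 Ω
  L: Z = jωL = j·2.143e+04·0.0102 = 0 + j218.5 Ω
Step 3 — Series combination: Z_total = R + L = 4960 + j218.5 Ω = 4965∠2.5° Ω.
Step 4 — Power factor: PF = cos(φ) = Re(Z)/|Z| = 4960/4965 = 0.999.
Step 5 — Type: Im(Z) = 218.5 ⇒ lagging (phase φ = 2.5°).

PF = 0.999 (lagging, φ = 2.5°)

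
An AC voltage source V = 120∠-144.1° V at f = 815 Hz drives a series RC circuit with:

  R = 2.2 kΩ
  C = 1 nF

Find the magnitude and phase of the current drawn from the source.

Step 1 — Angular frequency: ω = 2π·f = 2π·815 = 5121 rad/s.
Step 2 — Component impedances:
  R: Z = R = 2200 Ω
  C: Z = 1/(jωC) = -j/(ω·C) = 0 - j1.953e+05 Ω
Step 3 — Series combination: Z_total = R + C = 2200 - j1.953e+05 Ω = 1.953e+05∠-89.4° Ω.
Step 4 — Source phasor: V = 120∠-144.1° V = -97.2 - j70.36 V.
Step 5 — Ohm's law: I = V / Z_total = (-97.2 - j70.36) / (2200 - j1.953e+05) = 0.0003547 - j0.0005018 A.
Step 6 — Convert to polar: |I| = 0.0006145 A, ∠I = -54.7°.

I = 0.0006145∠-54.7° A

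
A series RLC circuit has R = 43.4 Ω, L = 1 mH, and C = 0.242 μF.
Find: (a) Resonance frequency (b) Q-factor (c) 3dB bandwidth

Step 1 — Resonance: ω₀ = 1/√(LC) = 1/√(0.001·2.42e-07) = 6.428e+04 rad/s.
Step 2 — f₀ = ω₀/(2π) = 1.023e+04 Hz.
Step 3 — Series Q: Q = ω₀L/R = 6.428e+04·0.001/43.4 = 1.481.
Step 4 — Bandwidth: Δω = ω₀/Q = 4.34e+04 rad/s; BW = Δω/(2π) = 6907 Hz.

(a) f₀ = 1.023e+04 Hz  (b) Q = 1.481  (c) BW = 6907 Hz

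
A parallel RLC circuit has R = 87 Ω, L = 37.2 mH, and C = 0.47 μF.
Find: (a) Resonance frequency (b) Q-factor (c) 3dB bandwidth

Step 1 — Resonance: ω₀ = 1/√(LC) = 1/√(0.0372·4.7e-07) = 7563 rad/s.
Step 2 — f₀ = ω₀/(2π) = 1204 Hz.
Step 3 — Parallel Q: Q = R/(ω₀L) = 87/(7563·0.0372) = 0.3092.
Step 4 — Bandwidth: Δω = ω₀/Q = 2.446e+04 rad/s; BW = Δω/(2π) = 3892 Hz.

(a) f₀ = 1204 Hz  (b) Q = 0.3092  (c) BW = 3892 Hz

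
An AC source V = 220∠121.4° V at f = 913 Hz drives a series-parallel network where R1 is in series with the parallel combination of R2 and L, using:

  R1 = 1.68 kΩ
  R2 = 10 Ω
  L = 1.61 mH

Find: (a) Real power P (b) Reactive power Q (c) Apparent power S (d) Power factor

Step 1 — Angular frequency: ω = 2π·f = 2π·913 = 5737 rad/s.
Step 2 — Component impedances:
  R1: Z = R = 1680 Ω
  R2: Z = R = 10 Ω
  L: Z = jωL = j·5737·0.00161 = 0 + j9.236 Ω
Step 3 — Parallel branch: R2 || L = 1/(1/R2 + 1/L) = 4.603 + j4.984 Ω.
Step 4 — Series with R1: Z_total = R1 + (R2 || L) = 1685 + j4.984 Ω = 1685∠0.2° Ω.
Step 5 — Source phasor: V = 220∠121.4° V = -114.6 + j187.8 V.
Step 6 — Current: I = V / Z = -0.06771 + j0.1117 A = 0.1306∠121.2° A.
Step 7 — Complex power: S = V·I* = 28.73 + j0.08501 VA.
Step 8 — Real power: P = Re(S) = 28.73 W.
Step 9 — Reactive power: Q = Im(S) = 0.08501 VAR.
Step 10 — Apparent power: |S| = 28.73 VA.
Step 11 — Power factor: PF = P/|S| = 1 (lagging).

(a) P = 28.73 W  (b) Q = 0.08501 VAR  (c) S = 28.73 VA  (d) PF = 1 (lagging)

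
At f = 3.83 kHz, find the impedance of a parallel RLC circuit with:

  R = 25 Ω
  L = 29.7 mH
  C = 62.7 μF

Step 1 — Angular frequency: ω = 2π·f = 2π·3830 = 2.406e+04 rad/s.
Step 2 — Component impedances:
  R: Z = R = 25 Ω
  L: Z = jωL = j·2.406e+04·0.0297 = 0 + j714.7 Ω
  C: Z = 1/(jωC) = -j/(ω·C) = 0 - j0.6628 Ω
Step 3 — Parallel combination: 1/Z_total = 1/R + 1/L + 1/C; Z_total = 0.01759 - j0.6629 Ω = 0.6631∠-88.5° Ω.

Z = 0.01759 - j0.6629 Ω = 0.6631∠-88.5° Ω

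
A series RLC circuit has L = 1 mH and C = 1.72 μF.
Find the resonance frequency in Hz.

Step 1 — Resonance condition Im(Z)=0 gives ω₀ = 1/√(LC).
Step 2 — ω₀ = 1/√(0.001·1.72e-06) = 2.411e+04 rad/s.
Step 3 — f₀ = ω₀/(2π) = 3838 Hz.

f₀ = 3838 Hz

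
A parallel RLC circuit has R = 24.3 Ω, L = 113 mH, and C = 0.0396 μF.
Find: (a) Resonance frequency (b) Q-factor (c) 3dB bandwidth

Step 1 — Resonance: ω₀ = 1/√(LC) = 1/√(0.113·3.96e-08) = 1.495e+04 rad/s.
Step 2 — f₀ = ω₀/(2π) = 2379 Hz.
Step 3 — Parallel Q: Q = R/(ω₀L) = 24.3/(1.495e+04·0.113) = 0.01439.
Step 4 — Bandwidth: Δω = ω₀/Q = 1.039e+06 rad/s; BW = Δω/(2π) = 1.654e+05 Hz.

(a) f₀ = 2379 Hz  (b) Q = 0.01439  (c) BW = 1.654e+05 Hz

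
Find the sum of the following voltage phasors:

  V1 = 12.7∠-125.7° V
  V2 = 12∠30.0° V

Step 1 — Convert each phasor to rectangular form:
  V1 = 12.7·(cos(-125.7°) + j·sin(-125.7°)) = -7.411 - j10.31 V
  V2 = 12·(cos(30.0°) + j·sin(30.0°)) = 10.39 + j6 V
Step 2 — Sum components: V_total = 2.981 - j4.313 V.
Step 3 — Convert to polar: |V_total| = 5.243 V, ∠V_total = -55.3°.

V_total = 5.243∠-55.3° V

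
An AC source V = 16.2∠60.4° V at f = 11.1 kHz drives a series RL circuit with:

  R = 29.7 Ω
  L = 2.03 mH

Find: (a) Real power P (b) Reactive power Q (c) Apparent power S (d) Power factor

Step 1 — Angular frequency: ω = 2π·f = 2π·1.11e+04 = 6.974e+04 rad/s.
Step 2 — Component impedances:
  R: Z = R = 29.7 Ω
  L: Z = jωL = j·6.974e+04·0.00203 = 0 + j141.6 Ω
Step 3 — Series combination: Z_total = R + L = 29.7 + j141.6 Ω = 144.7∠78.2° Ω.
Step 4 — Source phasor: V = 16.2∠60.4° V = 8.002 + j14.09 V.
Step 5 — Current: I = V / Z = 0.1067 - j0.03415 A = 0.112∠-17.8° A.
Step 6 — Complex power: S = V·I* = 0.3725 + j1.776 VA.
Step 7 — Real power: P = Re(S) = 0.3725 W.
Step 8 — Reactive power: Q = Im(S) = 1.776 VAR.
Step 9 — Apparent power: |S| = 1.814 VA.
Step 10 — Power factor: PF = P/|S| = 0.2053 (lagging).

(a) P = 0.3725 W  (b) Q = 1.776 VAR  (c) S = 1.814 VA  (d) PF = 0.2053 (lagging)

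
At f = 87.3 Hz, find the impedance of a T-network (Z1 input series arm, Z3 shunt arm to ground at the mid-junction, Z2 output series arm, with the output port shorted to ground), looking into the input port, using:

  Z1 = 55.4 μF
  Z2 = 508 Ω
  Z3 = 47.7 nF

Step 1 — Angular frequency: ω = 2π·f = 2π·87.3 = 548.5 rad/s.
Step 2 — Component impedances:
  Z1: Z = 1/(jωC) = -j/(ω·C) = 0 - j32.91 Ω
  Z2: Z = R = 508 Ω
  Z3: Z = 1/(jωC) = -j/(ω·C) = 0 - j3.822e+04 Ω
Step 3 — With the output port shorted to ground, the output series arm Z2 runs from the junction to ground; the shunt arm Z3 also runs from the junction to ground. They appear in parallel: Z3 || Z2 = 507.9 - j6.751 Ω.
Step 4 — Series with input arm Z1: Z_in = Z1 + (Z3 || Z2) = 507.9 - j39.66 Ω = 509.5∠-4.5° Ω.

Z = 507.9 - j39.66 Ω = 509.5∠-4.5° Ω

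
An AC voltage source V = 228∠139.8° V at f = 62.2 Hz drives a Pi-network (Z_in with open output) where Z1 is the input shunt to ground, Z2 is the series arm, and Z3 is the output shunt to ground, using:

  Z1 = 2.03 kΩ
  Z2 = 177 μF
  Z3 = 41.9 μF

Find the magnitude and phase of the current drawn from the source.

Step 1 — Angular frequency: ω = 2π·f = 2π·62.2 = 390.8 rad/s.
Step 2 — Component impedances:
  Z1: Z = R = 2030 Ω
  Z2: Z = 1/(jωC) = -j/(ω·C) = 0 - j14.46 Ω
  Z3: Z = 1/(jωC) = -j/(ω·C) = 0 - j61.07 Ω
Step 3 — With open output, the series arm Z2 and the output shunt Z3 appear in series to ground: Z2 + Z3 = 0 - j75.52 Ω.
Step 4 — Parallel with input shunt Z1: Z_in = Z1 || (Z2 + Z3) = 2.806 - j75.42 Ω = 75.47∠-87.9° Ω.
Step 5 — Source phasor: V = 228∠139.8° V = -174.1 + j147.2 V.
Step 6 — Ohm's law: I = V / Z_total = (-174.1 + j147.2) / (2.806 - j75.42) = -2.034 - j2.233 A.
Step 7 — Convert to polar: |I| = 3.021 A, ∠I = -132.3°.

I = 3.021∠-132.3° A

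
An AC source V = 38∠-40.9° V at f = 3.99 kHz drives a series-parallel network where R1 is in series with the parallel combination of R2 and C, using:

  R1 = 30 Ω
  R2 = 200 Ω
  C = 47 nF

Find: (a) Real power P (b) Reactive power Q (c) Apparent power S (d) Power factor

Step 1 — Angular frequency: ω = 2π·f = 2π·3990 = 2.507e+04 rad/s.
Step 2 — Component impedances:
  R1: Z = R = 30 Ω
  R2: Z = R = 200 Ω
  C: Z = 1/(jωC) = -j/(ω·C) = 0 - j848.7 Ω
Step 3 — Parallel branch: R2 || C = 1/(1/R2 + 1/C) = 189.5 - j44.65 Ω.
Step 4 — Series with R1: Z_total = R1 + (R2 || C) = 219.5 - j44.65 Ω = 224∠-11.5° Ω.
Step 5 — Source phasor: V = 38∠-40.9° V = 28.72 - j24.88 V.
Step 6 — Current: I = V / Z = 0.1478 - j0.08329 A = 0.1697∠-29.4° A.
Step 7 — Complex power: S = V·I* = 6.318 - j1.285 VA.
Step 8 — Real power: P = Re(S) = 6.318 W.
Step 9 — Reactive power: Q = Im(S) = -1.285 VAR.
Step 10 — Apparent power: |S| = 6.447 VA.
Step 11 — Power factor: PF = P/|S| = 0.9799 (leading).

(a) P = 6.318 W  (b) Q = -1.285 VAR  (c) S = 6.447 VA  (d) PF = 0.9799 (leading)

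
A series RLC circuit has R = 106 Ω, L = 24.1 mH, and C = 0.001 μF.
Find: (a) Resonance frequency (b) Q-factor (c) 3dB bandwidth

Step 1 — Resonance condition Im(Z)=0 gives ω₀ = 1/√(LC).
Step 2 — ω₀ = 1/√(0.0241·1e-09) = 2.037e+05 rad/s.
Step 3 — f₀ = ω₀/(2π) = 3.242e+04 Hz.
Step 4 — Series Q: Q = ω₀L/R = 2.037e+05·0.0241/106 = 46.31.
Step 5 — 3dB bandwidth: Δω = ω₀/Q = 4398 rad/s; BW = Δω/(2π) = 700 Hz.

(a) f₀ = 3.242e+04 Hz  (b) Q = 46.31  (c) BW = 700 Hz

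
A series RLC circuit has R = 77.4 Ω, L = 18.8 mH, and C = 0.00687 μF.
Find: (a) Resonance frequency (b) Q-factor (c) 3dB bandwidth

Step 1 — Resonance condition Im(Z)=0 gives ω₀ = 1/√(LC).
Step 2 — ω₀ = 1/√(0.0188·6.87e-09) = 8.799e+04 rad/s.
Step 3 — f₀ = ω₀/(2π) = 1.4e+04 Hz.
Step 4 — Series Q: Q = ω₀L/R = 8.799e+04·0.0188/77.4 = 21.37.
Step 5 — 3dB bandwidth: Δω = ω₀/Q = 4117 rad/s; BW = Δω/(2π) = 655.2 Hz.

(a) f₀ = 1.4e+04 Hz  (b) Q = 21.37  (c) BW = 655.2 Hz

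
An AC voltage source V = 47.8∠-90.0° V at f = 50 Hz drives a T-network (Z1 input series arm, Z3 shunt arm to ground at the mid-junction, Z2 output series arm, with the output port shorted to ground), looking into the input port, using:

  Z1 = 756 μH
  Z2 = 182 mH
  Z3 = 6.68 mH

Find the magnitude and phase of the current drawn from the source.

Step 1 — Angular frequency: ω = 2π·f = 2π·50 = 314.2 rad/s.
Step 2 — Component impedances:
  Z1: Z = jωL = j·314.2·0.000756 = 0 + j0.2375 Ω
  Z2: Z = jωL = j·314.2·0.182 = 0 + j57.18 Ω
  Z3: Z = jωL = j·314.2·0.00668 = 0 + j2.099 Ω
Step 3 — With the output port shorted to ground, the output series arm Z2 runs from the junction to ground; the shunt arm Z3 also runs from the junction to ground. They appear in parallel: Z3 || Z2 = 0 + j2.024 Ω.
Step 4 — Series with input arm Z1: Z_in = Z1 + (Z3 || Z2) = 0 + j2.262 Ω = 2.262∠90.0° Ω.
Step 5 — Source phasor: V = 47.8∠-90.0° V = 0 - j47.8 V.
Step 6 — Ohm's law: I = V / Z_total = (0 - j47.8) / (0 + j2.262) = -21.13 A.
Step 7 — Convert to polar: |I| = 21.13 A, ∠I = -180.0°.

I = 21.13∠-180.0° A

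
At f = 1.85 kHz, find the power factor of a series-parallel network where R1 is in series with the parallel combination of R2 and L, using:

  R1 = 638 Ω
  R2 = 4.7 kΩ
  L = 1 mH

Step 1 — Angular frequency: ω = 2π·f = 2π·1850 = 1.162e+04 rad/s.
Step 2 — Component impedances:
  R1: Z = R = 638 Ω
  R2: Z = R = 4700 Ω
  L: Z = jωL = j·1.162e+04·0.001 = 0 + j11.62 Ω
Step 3 — Parallel branch: R2 || L = 1/(1/R2 + 1/L) = 0.02875 + j11.62 Ω.
Step 4 — Series with R1: Z_total = R1 + (R2 || L) = 638 + j11.62 Ω = 638.1∠1.0° Ω.
Step 5 — Power factor: PF = cos(φ) = Re(Z)/|Z| = 638/638.1 = 0.9998.
Step 6 — Type: Im(Z) = 11.62 ⇒ lagging (phase φ = 1.0°).

PF = 0.9998 (lagging, φ = 1.0°)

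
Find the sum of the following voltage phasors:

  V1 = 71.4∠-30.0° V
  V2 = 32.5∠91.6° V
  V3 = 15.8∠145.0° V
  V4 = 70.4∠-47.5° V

Step 1 — Convert each phasor to rectangular form:
  V1 = 71.4·(cos(-30.0°) + j·sin(-30.0°)) = 61.83 - j35.7 V
  V2 = 32.5·(cos(91.6°) + j·sin(91.6°)) = -0.9075 + j32.49 V
  V3 = 15.8·(cos(145.0°) + j·sin(145.0°)) = -12.94 + j9.063 V
  V4 = 70.4·(cos(-47.5°) + j·sin(-47.5°)) = 47.56 - j51.9 V
Step 2 — Sum components: V_total = 95.55 - j46.05 V.
Step 3 — Convert to polar: |V_total| = 106.1 V, ∠V_total = -25.7°.

V_total = 106.1∠-25.7° V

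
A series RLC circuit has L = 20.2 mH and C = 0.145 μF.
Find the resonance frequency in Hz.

Step 1 — Resonance condition Im(Z)=0 gives ω₀ = 1/√(LC).
Step 2 — ω₀ = 1/√(0.0202·1.45e-07) = 1.848e+04 rad/s.
Step 3 — f₀ = ω₀/(2π) = 2941 Hz.

f₀ = 2941 Hz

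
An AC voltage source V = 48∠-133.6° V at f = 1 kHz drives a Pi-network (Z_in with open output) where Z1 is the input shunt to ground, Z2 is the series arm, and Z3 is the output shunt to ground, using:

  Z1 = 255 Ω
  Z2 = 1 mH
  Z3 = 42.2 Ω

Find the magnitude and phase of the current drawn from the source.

Step 1 — Angular frequency: ω = 2π·f = 2π·1000 = 6283 rad/s.
Step 2 — Component impedances:
  Z1: Z = R = 255 Ω
  Z2: Z = jωL = j·6283·0.001 = 0 + j6.283 Ω
  Z3: Z = R = 42.2 Ω
Step 3 — With open output, the series arm Z2 and the output shunt Z3 appear in series to ground: Z2 + Z3 = 42.2 + j6.283 Ω.
Step 4 — Parallel with input shunt Z1: Z_in = Z1 || (Z2 + Z3) = 36.31 + j4.623 Ω = 36.6∠7.3° Ω.
Step 5 — Source phasor: V = 48∠-133.6° V = -33.1 - j34.76 V.
Step 6 — Ohm's law: I = V / Z_total = (-33.1 - j34.76) / (36.31 + j4.623) = -1.017 - j0.8279 A.
Step 7 — Convert to polar: |I| = 1.312 A, ∠I = -140.9°.

I = 1.312∠-140.9° A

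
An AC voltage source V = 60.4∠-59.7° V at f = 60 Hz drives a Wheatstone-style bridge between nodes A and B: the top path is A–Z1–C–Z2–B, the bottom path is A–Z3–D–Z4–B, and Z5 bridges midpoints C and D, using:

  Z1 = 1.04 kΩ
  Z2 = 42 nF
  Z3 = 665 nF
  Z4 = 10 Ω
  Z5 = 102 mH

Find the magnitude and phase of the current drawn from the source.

Step 1 — Angular frequency: ω = 2π·f = 2π·60 = 377 rad/s.
Step 2 — Component impedances:
  Z1: Z = R = 1040 Ω
  Z2: Z = 1/(jωC) = -j/(ω·C) = 0 - j6.316e+04 Ω
  Z3: Z = 1/(jωC) = -j/(ω·C) = 0 - j3989 Ω
  Z4: Z = R = 10 Ω
  Z5: Z = jωL = j·377·0.102 = 0 + j38.45 Ω
Step 3 — Bridge requires nodal analysis (the Z5 bridge couples midpoints C and D, so the two paths cannot be reduced to a simple series/parallel combination). Setting node B to ground and injecting 1 A at node A, the 3-node admittance system at A, C, D solves to V_A = Z_AB = 1002 - j222.2 Ω = 1026∠-12.5° Ω.
Step 4 — Source phasor: V = 60.4∠-59.7° V = 30.47 - j52.15 V.
Step 5 — Ohm's law: I = V / Z_total = (30.47 - j52.15) / (1002 - j222.2) = 0.04001 - j0.04319 A.
Step 6 — Convert to polar: |I| = 0.05887 A, ∠I = -47.2°.

I = 0.05887∠-47.2° A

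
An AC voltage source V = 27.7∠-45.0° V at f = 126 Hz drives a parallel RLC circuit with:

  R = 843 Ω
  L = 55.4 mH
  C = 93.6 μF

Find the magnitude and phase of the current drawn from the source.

Step 1 — Angular frequency: ω = 2π·f = 2π·126 = 791.7 rad/s.
Step 2 — Component impedances:
  R: Z = R = 843 Ω
  L: Z = jωL = j·791.7·0.0554 = 0 + j43.86 Ω
  C: Z = 1/(jωC) = -j/(ω·C) = 0 - j13.5 Ω
Step 3 — Parallel combination: 1/Z_total = 1/R + 1/L + 1/C; Z_total = 0.4505 - j19.48 Ω = 19.49∠-88.7° Ω.
Step 4 — Source phasor: V = 27.7∠-45.0° V = 19.59 - j19.59 V.
Step 5 — Ohm's law: I = V / Z_total = (19.59 - j19.59) / (0.4505 - j19.48) = 1.028 + j0.9816 A.
Step 6 — Convert to polar: |I| = 1.421 A, ∠I = 43.7°.

I = 1.421∠43.7° A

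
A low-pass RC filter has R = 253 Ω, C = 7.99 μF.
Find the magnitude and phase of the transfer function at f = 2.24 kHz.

Step 1 — Angular frequency: ω = 2π·2240 = 1.407e+04 rad/s.
Step 2 — Transfer function: H(jω) = 1/(1 + jωRC).
Step 3 — Denominator: 1 + jωRC = 1 + j·1.407e+04·253·7.99e-06 = 1 + j28.45.
Step 4 — H = 0.001234 - j0.0351.
Step 5 — Magnitude: |H| = 0.03513 (-29.1 dB); phase: φ = -88.0°.

|H| = 0.03513 (-29.1 dB), φ = -88.0°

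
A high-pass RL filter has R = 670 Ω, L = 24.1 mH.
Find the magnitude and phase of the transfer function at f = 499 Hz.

Step 1 — Angular frequency: ω = 2π·499 = 3135 rad/s.
Step 2 — Transfer function: H(jω) = jωL/(R + jωL).
Step 3 — Numerator jωL = j·75.56; denominator R + jωL = 670 + j75.56.
Step 4 — H = 0.01256 + j0.1114.
Step 5 — Magnitude: |H| = 0.1121 (-19.0 dB); phase: φ = 83.6°.

|H| = 0.1121 (-19.0 dB), φ = 83.6°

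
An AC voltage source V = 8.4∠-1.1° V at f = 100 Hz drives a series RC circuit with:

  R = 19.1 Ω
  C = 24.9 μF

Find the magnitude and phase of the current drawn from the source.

Step 1 — Angular frequency: ω = 2π·f = 2π·100 = 628.3 rad/s.
Step 2 — Component impedances:
  R: Z = R = 19.1 Ω
  C: Z = 1/(jωC) = -j/(ω·C) = 0 - j63.92 Ω
Step 3 — Series combination: Z_total = R + C = 19.1 - j63.92 Ω = 66.71∠-73.4° Ω.
Step 4 — Source phasor: V = 8.4∠-1.1° V = 8.398 - j0.1613 V.
Step 5 — Ohm's law: I = V / Z_total = (8.398 - j0.1613) / (19.1 - j63.92) = 0.03836 + j0.1199 A.
Step 6 — Convert to polar: |I| = 0.1259 A, ∠I = 72.3°.

I = 0.1259∠72.3° A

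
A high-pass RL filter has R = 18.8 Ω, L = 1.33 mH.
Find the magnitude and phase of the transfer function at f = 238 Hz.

Step 1 — Angular frequency: ω = 2π·238 = 1495 rad/s.
Step 2 — Transfer function: H(jω) = jωL/(R + jωL).
Step 3 — Numerator jωL = j·1.989; denominator R + jωL = 18.8 + j1.989.
Step 4 — H = 0.01107 + j0.1046.
Step 5 — Magnitude: |H| = 0.1052 (-19.6 dB); phase: φ = 84.0°.

|H| = 0.1052 (-19.6 dB), φ = 84.0°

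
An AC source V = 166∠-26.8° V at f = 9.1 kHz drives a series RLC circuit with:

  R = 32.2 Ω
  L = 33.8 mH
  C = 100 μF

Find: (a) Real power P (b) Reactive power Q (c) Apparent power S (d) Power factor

Step 1 — Angular frequency: ω = 2π·f = 2π·9100 = 5.718e+04 rad/s.
Step 2 — Component impedances:
  R: Z = R = 32.2 Ω
  L: Z = jωL = j·5.718e+04·0.0338 = 0 + j1933 Ω
  C: Z = 1/(jωC) = -j/(ω·C) = 0 - j0.1749 Ω
Step 3 — Series combination: Z_total = R + L + C = 32.2 + j1932 Ω = 1933∠89.0° Ω.
Step 4 — Source phasor: V = 166∠-26.8° V = 148.2 - j74.85 V.
Step 5 — Current: I = V / Z = -0.03744 - j0.0773 A = 0.08589∠-115.8° A.
Step 6 — Complex power: S = V·I* = 0.2375 + j14.26 VA.
Step 7 — Real power: P = Re(S) = 0.2375 W.
Step 8 — Reactive power: Q = Im(S) = 14.26 VAR.
Step 9 — Apparent power: |S| = 14.26 VA.
Step 10 — Power factor: PF = P/|S| = 0.01666 (lagging).

(a) P = 0.2375 W  (b) Q = 14.26 VAR  (c) S = 14.26 VA  (d) PF = 0.01666 (lagging)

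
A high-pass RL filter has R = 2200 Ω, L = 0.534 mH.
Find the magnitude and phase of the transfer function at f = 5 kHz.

Step 1 — Angular frequency: ω = 2π·5000 = 3.142e+04 rad/s.
Step 2 — Transfer function: H(jω) = jωL/(R + jωL).
Step 3 — Numerator jωL = j·16.78; denominator R + jωL = 2200 + j16.78.
Step 4 — H = 5.814e-05 + j0.007625.
Step 5 — Magnitude: |H| = 0.007625 (-42.4 dB); phase: φ = 89.6°.

|H| = 0.007625 (-42.4 dB), φ = 89.6°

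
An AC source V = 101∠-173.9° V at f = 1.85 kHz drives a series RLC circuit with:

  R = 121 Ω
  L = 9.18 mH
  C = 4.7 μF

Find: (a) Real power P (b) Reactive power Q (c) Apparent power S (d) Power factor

Step 1 — Angular frequency: ω = 2π·f = 2π·1850 = 1.162e+04 rad/s.
Step 2 — Component impedances:
  R: Z = R = 121 Ω
  L: Z = jωL = j·1.162e+04·0.00918 = 0 + j106.7 Ω
  C: Z = 1/(jωC) = -j/(ω·C) = 0 - j18.3 Ω
Step 3 — Series combination: Z_total = R + L + C = 121 + j88.4 Ω = 149.9∠36.2° Ω.
Step 4 — Source phasor: V = 101∠-173.9° V = -100.4 - j10.73 V.
Step 5 — Current: I = V / Z = -0.5834 + j0.3375 A = 0.674∠149.9° A.
Step 6 — Complex power: S = V·I* = 54.97 + j40.16 VA.
Step 7 — Real power: P = Re(S) = 54.97 W.
Step 8 — Reactive power: Q = Im(S) = 40.16 VAR.
Step 9 — Apparent power: |S| = 68.07 VA.
Step 10 — Power factor: PF = P/|S| = 0.8075 (lagging).

(a) P = 54.97 W  (b) Q = 40.16 VAR  (c) S = 68.07 VA  (d) PF = 0.8075 (lagging)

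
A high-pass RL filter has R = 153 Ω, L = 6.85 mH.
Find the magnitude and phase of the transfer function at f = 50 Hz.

Step 1 — Angular frequency: ω = 2π·50 = 314.2 rad/s.
Step 2 — Transfer function: H(jω) = jωL/(R + jωL).
Step 3 — Numerator jωL = j·2.152; denominator R + jωL = 153 + j2.152.
Step 4 — H = 0.0001978 + j0.01406.
Step 5 — Magnitude: |H| = 0.01406 (-37.0 dB); phase: φ = 89.2°.

|H| = 0.01406 (-37.0 dB), φ = 89.2°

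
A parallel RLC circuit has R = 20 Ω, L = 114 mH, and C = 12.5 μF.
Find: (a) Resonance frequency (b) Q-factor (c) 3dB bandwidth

Step 1 — Resonance: ω₀ = 1/√(LC) = 1/√(0.114·1.25e-05) = 837.7 rad/s.
Step 2 — f₀ = ω₀/(2π) = 133.3 Hz.
Step 3 — Parallel Q: Q = R/(ω₀L) = 20/(837.7·0.114) = 0.2094.
Step 4 — Bandwidth: Δω = ω₀/Q = 4000 rad/s; BW = Δω/(2π) = 636.6 Hz.

(a) f₀ = 133.3 Hz  (b) Q = 0.2094  (c) BW = 636.6 Hz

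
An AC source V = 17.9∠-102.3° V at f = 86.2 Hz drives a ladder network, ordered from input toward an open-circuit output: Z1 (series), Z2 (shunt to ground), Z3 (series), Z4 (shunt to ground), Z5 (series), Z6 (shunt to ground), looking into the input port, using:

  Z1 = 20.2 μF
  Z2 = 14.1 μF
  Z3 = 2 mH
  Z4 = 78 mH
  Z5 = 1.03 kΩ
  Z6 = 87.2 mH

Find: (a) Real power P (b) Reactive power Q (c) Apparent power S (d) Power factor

Step 1 — Angular frequency: ω = 2π·f = 2π·86.2 = 541.6 rad/s.
Step 2 — Component impedances:
  Z1: Z = 1/(jωC) = -j/(ω·C) = 0 - j91.4 Ω
  Z2: Z = 1/(jωC) = -j/(ω·C) = 0 - j130.9 Ω
  Z3: Z = jωL = j·541.6·0.002 = 0 + j1.083 Ω
  Z4: Z = jωL = j·541.6·0.078 = 0 + j42.25 Ω
  Z5: Z = R = 1030 Ω
  Z6: Z = jωL = j·541.6·0.0872 = 0 + j47.23 Ω
Step 3 — Ladder network (open output): work backward from the far end, alternating series and parallel combinations. Z_in = 3.827 - j27.06 Ω = 27.32∠-81.9° Ω.
Step 4 — Source phasor: V = 17.9∠-102.3° V = -3.813 - j17.49 V.
Step 5 — Current: I = V / Z = 0.6142 - j0.2278 A = 0.6551∠-20.4° A.
Step 6 — Complex power: S = V·I* = 1.642 - j11.61 VA.
Step 7 — Real power: P = Re(S) = 1.642 W.
Step 8 — Reactive power: Q = Im(S) = -11.61 VAR.
Step 9 — Apparent power: |S| = 11.73 VA.
Step 10 — Power factor: PF = P/|S| = 0.14 (leading).

(a) P = 1.642 W  (b) Q = -11.61 VAR  (c) S = 11.73 VA  (d) PF = 0.14 (leading)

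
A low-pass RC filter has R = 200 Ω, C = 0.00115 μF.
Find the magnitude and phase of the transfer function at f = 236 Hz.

Step 1 — Angular frequency: ω = 2π·236 = 1483 rad/s.
Step 2 — Transfer function: H(jω) = 1/(1 + jωRC).
Step 3 — Denominator: 1 + jωRC = 1 + j·1483·200·1.15e-09 = 1 + j0.0003411.
Step 4 — H = 1 - j0.0003411.
Step 5 — Magnitude: |H| = 1 (-0.0 dB); phase: φ = -0.0°.

|H| = 1 (-0.0 dB), φ = -0.0°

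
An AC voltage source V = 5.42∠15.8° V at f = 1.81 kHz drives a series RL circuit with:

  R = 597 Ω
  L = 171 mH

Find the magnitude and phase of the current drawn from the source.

Step 1 — Angular frequency: ω = 2π·f = 2π·1810 = 1.137e+04 rad/s.
Step 2 — Component impedances:
  R: Z = R = 597 Ω
  L: Z = jωL = j·1.137e+04·0.171 = 0 + j1945 Ω
Step 3 — Series combination: Z_total = R + L = 597 + j1945 Ω = 2034∠72.9° Ω.
Step 4 — Source phasor: V = 5.42∠15.8° V = 5.215 + j1.476 V.
Step 5 — Ohm's law: I = V / Z_total = (5.215 + j1.476) / (597 + j1945) = 0.001446 - j0.002238 A.
Step 6 — Convert to polar: |I| = 0.002664 A, ∠I = -57.1°.

I = 0.002664∠-57.1° A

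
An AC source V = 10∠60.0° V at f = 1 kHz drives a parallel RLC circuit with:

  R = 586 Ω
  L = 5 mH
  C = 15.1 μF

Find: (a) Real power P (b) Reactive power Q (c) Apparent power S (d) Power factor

Step 1 — Angular frequency: ω = 2π·f = 2π·1000 = 6283 rad/s.
Step 2 — Component impedances:
  R: Z = R = 586 Ω
  L: Z = jωL = j·6283·0.005 = 0 + j31.42 Ω
  C: Z = 1/(jωC) = -j/(ω·C) = 0 - j10.54 Ω
Step 3 — Parallel combination: 1/Z_total = 1/R + 1/L + 1/C; Z_total = 0.429 - j15.85 Ω = 15.86∠-88.4° Ω.
Step 4 — Source phasor: V = 10∠60.0° V = 5 + j8.66 V.
Step 5 — Current: I = V / Z = -0.5375 + j0.33 A = 0.6307∠148.4° A.
Step 6 — Complex power: S = V·I* = 0.1706 - j6.305 VA.
Step 7 — Real power: P = Re(S) = 0.1706 W.
Step 8 — Reactive power: Q = Im(S) = -6.305 VAR.
Step 9 — Apparent power: |S| = 6.307 VA.
Step 10 — Power factor: PF = P/|S| = 0.02706 (leading).

(a) P = 0.1706 W  (b) Q = -6.305 VAR  (c) S = 6.307 VA  (d) PF = 0.02706 (leading)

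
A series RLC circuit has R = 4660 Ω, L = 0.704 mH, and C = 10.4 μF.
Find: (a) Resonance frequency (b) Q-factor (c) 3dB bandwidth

Step 1 — Resonance: ω₀ = 1/√(LC) = 1/√(0.000704·1.04e-05) = 1.169e+04 rad/s.
Step 2 — f₀ = ω₀/(2π) = 1860 Hz.
Step 3 — Series Q: Q = ω₀L/R = 1.169e+04·0.000704/4660 = 0.001766.
Step 4 — Bandwidth: Δω = ω₀/Q = 6.619e+06 rad/s; BW = Δω/(2π) = 1.053e+06 Hz.

(a) f₀ = 1860 Hz  (b) Q = 0.001766  (c) BW = 1.053e+06 Hz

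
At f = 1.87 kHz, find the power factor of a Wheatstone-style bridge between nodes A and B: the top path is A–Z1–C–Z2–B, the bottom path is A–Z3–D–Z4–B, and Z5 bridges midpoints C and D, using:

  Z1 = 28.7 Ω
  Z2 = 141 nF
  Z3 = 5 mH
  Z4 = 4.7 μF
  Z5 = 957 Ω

Step 1 — Angular frequency: ω = 2π·f = 2π·1870 = 1.175e+04 rad/s.
Step 2 — Component impedances:
  Z1: Z = R = 28.7 Ω
  Z2: Z = 1/(jωC) = -j/(ω·C) = 0 - j603.6 Ω
  Z3: Z = jωL = j·1.175e+04·0.005 = 0 + j58.75 Ω
  Z4: Z = 1/(jωC) = -j/(ω·C) = 0 - j18.11 Ω
  Z5: Z = R = 957 Ω
Step 3 — Bridge requires nodal analysis (the Z5 bridge couples midpoints C and D, so the two paths cannot be reduced to a simple series/parallel combination). Setting node B to ground and injecting 1 A at node A, the 3-node admittance system at A, C, D solves to V_A = Z_AB = 4.095 + j43.03 Ω = 43.22∠84.6° Ω.
Step 4 — Power factor: PF = cos(φ) = Re(Z)/|Z| = 4.0947/43.22 = 0.09474.
Step 5 — Type: Im(Z) = 43.03 ⇒ lagging (phase φ = 84.6°).

PF = 0.09474 (lagging, φ = 84.6°)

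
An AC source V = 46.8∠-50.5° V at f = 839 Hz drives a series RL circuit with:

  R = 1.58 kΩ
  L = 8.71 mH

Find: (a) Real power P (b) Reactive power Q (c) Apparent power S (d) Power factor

Step 1 — Angular frequency: ω = 2π·f = 2π·839 = 5272 rad/s.
Step 2 — Component impedances:
  R: Z = R = 1580 Ω
  L: Z = jωL = j·5272·0.00871 = 0 + j45.92 Ω
Step 3 — Series combination: Z_total = R + L = 1580 + j45.92 Ω = 1581∠1.7° Ω.
Step 4 — Source phasor: V = 46.8∠-50.5° V = 29.77 - j36.11 V.
Step 5 — Current: I = V / Z = 0.01816 - j0.02338 A = 0.02961∠-52.2° A.
Step 6 — Complex power: S = V·I* = 1.385 + j0.04025 VA.
Step 7 — Real power: P = Re(S) = 1.385 W.
Step 8 — Reactive power: Q = Im(S) = 0.04025 VAR.
Step 9 — Apparent power: |S| = 1.386 VA.
Step 10 — Power factor: PF = P/|S| = 0.9996 (lagging).

(a) P = 1.385 W  (b) Q = 0.04025 VAR  (c) S = 1.386 VA  (d) PF = 0.9996 (lagging)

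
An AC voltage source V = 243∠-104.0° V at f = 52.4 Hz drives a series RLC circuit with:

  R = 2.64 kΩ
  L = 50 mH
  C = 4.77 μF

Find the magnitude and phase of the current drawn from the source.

Step 1 — Angular frequency: ω = 2π·f = 2π·52.4 = 329.2 rad/s.
Step 2 — Component impedances:
  R: Z = R = 2640 Ω
  L: Z = jωL = j·329.2·0.05 = 0 + j16.46 Ω
  C: Z = 1/(jωC) = -j/(ω·C) = 0 - j636.8 Ω
Step 3 — Series combination: Z_total = R + L + C = 2640 - j620.3 Ω = 2712∠-13.2° Ω.
Step 4 — Source phasor: V = 243∠-104.0° V = -58.79 - j235.8 V.
Step 5 — Ohm's law: I = V / Z_total = (-58.79 - j235.8) / (2640 - j620.3) = -0.001216 - j0.0896 A.
Step 6 — Convert to polar: |I| = 0.08961 A, ∠I = -90.8°.

I = 0.08961∠-90.8° A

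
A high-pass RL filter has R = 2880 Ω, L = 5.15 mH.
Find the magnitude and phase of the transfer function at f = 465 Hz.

Step 1 — Angular frequency: ω = 2π·465 = 2922 rad/s.
Step 2 — Transfer function: H(jω) = jωL/(R + jωL).
Step 3 — Numerator jωL = j·15.05; denominator R + jωL = 2880 + j15.05.
Step 4 — H = 2.73e-05 + j0.005224.
Step 5 — Magnitude: |H| = 0.005224 (-45.6 dB); phase: φ = 89.7°.

|H| = 0.005224 (-45.6 dB), φ = 89.7°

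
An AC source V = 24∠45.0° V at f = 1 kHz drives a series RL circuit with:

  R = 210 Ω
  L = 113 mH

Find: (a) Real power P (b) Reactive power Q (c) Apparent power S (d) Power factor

Step 1 — Angular frequency: ω = 2π·f = 2π·1000 = 6283 rad/s.
Step 2 — Component impedances:
  R: Z = R = 210 Ω
  L: Z = jωL = j·6283·0.113 = 0 + j710 Ω
Step 3 — Series combination: Z_total = R + L = 210 + j710 Ω = 740.4∠73.5° Ω.
Step 4 — Source phasor: V = 24∠45.0° V = 16.97 + j16.97 V.
Step 5 — Current: I = V / Z = 0.02848 - j0.01548 A = 0.03241∠-28.5° A.
Step 6 — Complex power: S = V·I* = 0.2206 + j0.746 VA.
Step 7 — Real power: P = Re(S) = 0.2206 W.
Step 8 — Reactive power: Q = Im(S) = 0.746 VAR.
Step 9 — Apparent power: |S| = 0.778 VA.
Step 10 — Power factor: PF = P/|S| = 0.2836 (lagging).

(a) P = 0.2206 W  (b) Q = 0.746 VAR  (c) S = 0.778 VA  (d) PF = 0.2836 (lagging)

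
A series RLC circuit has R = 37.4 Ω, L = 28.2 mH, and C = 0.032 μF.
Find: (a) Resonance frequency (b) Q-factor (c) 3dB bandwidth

Step 1 — Resonance: ω₀ = 1/√(LC) = 1/√(0.0282·3.2e-08) = 3.329e+04 rad/s.
Step 2 — f₀ = ω₀/(2π) = 5298 Hz.
Step 3 — Series Q: Q = ω₀L/R = 3.329e+04·0.0282/37.4 = 25.1.
Step 4 — Bandwidth: Δω = ω₀/Q = 1326 rad/s; BW = Δω/(2π) = 211.1 Hz.

(a) f₀ = 5298 Hz  (b) Q = 25.1  (c) BW = 211.1 Hz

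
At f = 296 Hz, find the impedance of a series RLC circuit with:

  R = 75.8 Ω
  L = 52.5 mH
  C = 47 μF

Step 1 — Angular frequency: ω = 2π·f = 2π·296 = 1860 rad/s.
Step 2 — Component impedances:
  R: Z = R = 75.8 Ω
  L: Z = jωL = j·1860·0.0525 = 0 + j97.64 Ω
  C: Z = 1/(jωC) = -j/(ω·C) = 0 - j11.44 Ω
Step 3 — Series combination: Z_total = R + L + C = 75.8 + j86.2 Ω = 114.8∠48.7° Ω.

Z = 75.8 + j86.2 Ω = 114.8∠48.7° Ω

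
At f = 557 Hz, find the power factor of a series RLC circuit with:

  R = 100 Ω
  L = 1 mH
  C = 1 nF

Step 1 — Angular frequency: ω = 2π·f = 2π·557 = 3500 rad/s.
Step 2 — Component impedances:
  R: Z = R = 100 Ω
  L: Z = jωL = j·3500·0.001 = 0 + j3.5 Ω
  C: Z = 1/(jωC) = -j/(ω·C) = 0 - j2.857e+05 Ω
Step 3 — Series combination: Z_total = R + L + C = 100 - j2.857e+05 Ω = 2.857e+05∠-90.0° Ω.
Step 4 — Power factor: PF = cos(φ) = Re(Z)/|Z| = 100/2.857e+05 = 0.00035.
Step 5 — Type: Im(Z) = -2.857e+05 ⇒ leading (phase φ = -90.0°).

PF = 0.00035 (leading, φ = -90.0°)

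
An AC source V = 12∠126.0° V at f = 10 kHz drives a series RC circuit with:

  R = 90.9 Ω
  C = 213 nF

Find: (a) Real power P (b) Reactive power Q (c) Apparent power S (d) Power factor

Step 1 — Angular frequency: ω = 2π·f = 2π·1e+04 = 6.283e+04 rad/s.
Step 2 — Component impedances:
  R: Z = R = 90.9 Ω
  C: Z = 1/(jωC) = -j/(ω·C) = 0 - j74.72 Ω
Step 3 — Series combination: Z_total = R + C = 90.9 - j74.72 Ω = 117.7∠-39.4° Ω.
Step 4 — Source phasor: V = 12∠126.0° V = -7.053 + j9.708 V.
Step 5 — Current: I = V / Z = -0.0987 + j0.02567 A = 0.102∠165.4° A.
Step 6 — Complex power: S = V·I* = 0.9454 - j0.7771 VA.
Step 7 — Real power: P = Re(S) = 0.9454 W.
Step 8 — Reactive power: Q = Im(S) = -0.7771 VAR.
Step 9 — Apparent power: |S| = 1.224 VA.
Step 10 — Power factor: PF = P/|S| = 0.7725 (leading).

(a) P = 0.9454 W  (b) Q = -0.7771 VAR  (c) S = 1.224 VA  (d) PF = 0.7725 (leading)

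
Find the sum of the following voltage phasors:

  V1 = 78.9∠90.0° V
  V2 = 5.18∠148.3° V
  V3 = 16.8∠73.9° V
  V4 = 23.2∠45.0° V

Step 1 — Convert each phasor to rectangular form:
  V1 = 78.9·(cos(90.0°) + j·sin(90.0°)) = 0 + j78.9 V
  V2 = 5.18·(cos(148.3°) + j·sin(148.3°)) = -4.407 + j2.722 V
  V3 = 16.8·(cos(73.9°) + j·sin(73.9°)) = 4.659 + j16.14 V
  V4 = 23.2·(cos(45.0°) + j·sin(45.0°)) = 16.4 + j16.4 V
Step 2 — Sum components: V_total = 16.66 + j114.2 V.
Step 3 — Convert to polar: |V_total| = 115.4 V, ∠V_total = 81.7°.

V_total = 115.4∠81.7° V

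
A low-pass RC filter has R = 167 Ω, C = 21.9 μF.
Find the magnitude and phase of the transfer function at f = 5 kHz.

Step 1 — Angular frequency: ω = 2π·5000 = 3.142e+04 rad/s.
Step 2 — Transfer function: H(jω) = 1/(1 + jωRC).
Step 3 — Denominator: 1 + jωRC = 1 + j·3.142e+04·167·2.19e-05 = 1 + j114.9.
Step 4 — H = 7.574e-05 - j0.008703.
Step 5 — Magnitude: |H| = 0.008703 (-41.2 dB); phase: φ = -89.5°.

|H| = 0.008703 (-41.2 dB), φ = -89.5°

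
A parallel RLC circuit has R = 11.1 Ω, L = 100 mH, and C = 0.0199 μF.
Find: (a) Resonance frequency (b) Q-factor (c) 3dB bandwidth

Step 1 — Resonance: ω₀ = 1/√(LC) = 1/√(0.1·1.99e-08) = 2.242e+04 rad/s.
Step 2 — f₀ = ω₀/(2π) = 3568 Hz.
Step 3 — Parallel Q: Q = R/(ω₀L) = 11.1/(2.242e+04·0.1) = 0.004952.
Step 4 — Bandwidth: Δω = ω₀/Q = 4.527e+06 rad/s; BW = Δω/(2π) = 7.205e+05 Hz.

(a) f₀ = 3568 Hz  (b) Q = 0.004952  (c) BW = 7.205e+05 Hz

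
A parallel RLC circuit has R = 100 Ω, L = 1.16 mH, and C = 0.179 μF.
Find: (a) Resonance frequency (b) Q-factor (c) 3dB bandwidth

Step 1 — Resonance: ω₀ = 1/√(LC) = 1/√(0.00116·1.79e-07) = 6.94e+04 rad/s.
Step 2 — f₀ = ω₀/(2π) = 1.104e+04 Hz.
Step 3 — Parallel Q: Q = R/(ω₀L) = 100/(6.94e+04·0.00116) = 1.242.
Step 4 — Bandwidth: Δω = ω₀/Q = 5.587e+04 rad/s; BW = Δω/(2π) = 8891 Hz.

(a) f₀ = 1.104e+04 Hz  (b) Q = 1.242  (c) BW = 8891 Hz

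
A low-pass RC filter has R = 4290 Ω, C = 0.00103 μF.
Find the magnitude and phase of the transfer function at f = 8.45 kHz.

Step 1 — Angular frequency: ω = 2π·8450 = 5.309e+04 rad/s.
Step 2 — Transfer function: H(jω) = 1/(1 + jωRC).
Step 3 — Denominator: 1 + jωRC = 1 + j·5.309e+04·4290·1.03e-09 = 1 + j0.2346.
Step 4 — H = 0.9478 - j0.2224.
Step 5 — Magnitude: |H| = 0.9736 (-0.2 dB); phase: φ = -13.2°.

|H| = 0.9736 (-0.2 dB), φ = -13.2°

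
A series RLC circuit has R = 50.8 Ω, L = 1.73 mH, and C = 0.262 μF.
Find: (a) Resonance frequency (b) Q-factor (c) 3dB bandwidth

Step 1 — Resonance: ω₀ = 1/√(LC) = 1/√(0.00173·2.62e-07) = 4.697e+04 rad/s.
Step 2 — f₀ = ω₀/(2π) = 7476 Hz.
Step 3 — Series Q: Q = ω₀L/R = 4.697e+04·0.00173/50.8 = 1.6.
Step 4 — Bandwidth: Δω = ω₀/Q = 2.936e+04 rad/s; BW = Δω/(2π) = 4673 Hz.

(a) f₀ = 7476 Hz  (b) Q = 1.6  (c) BW = 4673 Hz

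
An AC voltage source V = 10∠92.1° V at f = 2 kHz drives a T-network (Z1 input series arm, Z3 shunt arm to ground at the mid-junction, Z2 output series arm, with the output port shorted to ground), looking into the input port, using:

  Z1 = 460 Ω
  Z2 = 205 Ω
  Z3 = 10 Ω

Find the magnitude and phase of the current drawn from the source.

Step 1 — Angular frequency: ω = 2π·f = 2π·2000 = 1.257e+04 rad/s.
Step 2 — Component impedances:
  Z1: Z = R = 460 Ω
  Z2: Z = R = 205 Ω
  Z3: Z = R = 10 Ω
Step 3 — With the output port shorted to ground, the output series arm Z2 runs from the junction to ground; the shunt arm Z3 also runs from the junction to ground. They appear in parallel: Z3 || Z2 = 9.535 Ω.
Step 4 — Series with input arm Z1: Z_in = Z1 + (Z3 || Z2) = 469.5 Ω = 469.5∠0.0° Ω.
Step 5 — Source phasor: V = 10∠92.1° V = -0.3664 + j9.993 V.
Step 6 — Ohm's law: I = V / Z_total = (-0.3664 + j9.993) / (469.5) = -0.0007804 + j0.02128 A.
Step 7 — Convert to polar: |I| = 0.0213 A, ∠I = 92.1°.

I = 0.0213∠92.1° A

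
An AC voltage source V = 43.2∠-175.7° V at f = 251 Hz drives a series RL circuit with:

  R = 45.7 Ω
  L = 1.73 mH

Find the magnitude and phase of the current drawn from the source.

Step 1 — Angular frequency: ω = 2π·f = 2π·251 = 1577 rad/s.
Step 2 — Component impedances:
  R: Z = R = 45.7 Ω
  L: Z = jωL = j·1577·0.00173 = 0 + j2.728 Ω
Step 3 — Series combination: Z_total = R + L = 45.7 + j2.728 Ω = 45.78∠3.4° Ω.
Step 4 — Source phasor: V = 43.2∠-175.7° V = -43.08 - j3.239 V.
Step 5 — Ohm's law: I = V / Z_total = (-43.08 - j3.239) / (45.7 + j2.728) = -0.9435 - j0.01455 A.
Step 6 — Convert to polar: |I| = 0.9436 A, ∠I = -179.1°.

I = 0.9436∠-179.1° A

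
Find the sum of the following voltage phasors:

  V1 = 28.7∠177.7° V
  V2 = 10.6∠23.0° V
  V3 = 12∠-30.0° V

Step 1 — Convert each phasor to rectangular form:
  V1 = 28.7·(cos(177.7°) + j·sin(177.7°)) = -28.68 + j1.152 V
  V2 = 10.6·(cos(23.0°) + j·sin(23.0°)) = 9.757 + j4.142 V
  V3 = 12·(cos(-30.0°) + j·sin(-30.0°)) = 10.39 - j6 V
Step 2 — Sum components: V_total = -8.527 - j0.7065 V.
Step 3 — Convert to polar: |V_total| = 8.556 V, ∠V_total = -175.3°.

V_total = 8.556∠-175.3° V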